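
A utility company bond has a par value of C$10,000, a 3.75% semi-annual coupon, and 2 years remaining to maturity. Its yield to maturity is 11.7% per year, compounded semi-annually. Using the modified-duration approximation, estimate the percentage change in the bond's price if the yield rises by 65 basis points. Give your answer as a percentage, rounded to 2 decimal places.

-1.19%

Periodic yield y = 0.0585. Modified duration first:
  t   CF        PV=CF/(1+0.0585)^t    t·PV
  1       187.50       177.1375       177.1375
  2       187.50       167.3476       334.6952
  3       187.50       158.0988       474.2965
  4    10,187.50     8,115.2924    32,461.1696
  Σ                  8,617.8763    33,447.2988
P = 8,617.8763; D_Mac = 3.88115 half-year periods = 1.94058 yrs; D_mod = 1.94058/(1+0.0585) = 1.83333 yrs.
ΔP/P ≈ -D_mod · Δy = -1.83333 × (+0.0065) = -0.011917 = -1.1917%.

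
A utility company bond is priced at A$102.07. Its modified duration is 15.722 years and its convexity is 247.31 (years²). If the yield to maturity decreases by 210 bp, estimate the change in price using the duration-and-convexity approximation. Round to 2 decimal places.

Duration effect: -D_mod·Δy = -15.722 × (-0.021) = +0.330162
Convexity effect: ½·C·(Δy)² = 0.5 × 247.31 × (-0.021)² = +0.054531855
ΔP/P ≈ +0.330162 + 0.054531855 = +0.384693855
ΔP ≈ 102.07 × (+0.384693855) = +39.26570177985.

+A$39.27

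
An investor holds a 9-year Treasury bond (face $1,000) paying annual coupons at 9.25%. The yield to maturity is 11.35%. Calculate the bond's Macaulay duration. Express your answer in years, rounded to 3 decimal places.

6.314 years

Periodic yield y = 0.1135. Discount each cash flow and weight by its year:
  t   CF        PV=CF/(1+0.1135)^t    t·PV
  1        92.50        83.0714        83.0714
  2        92.50        74.6039       149.2077
  3        92.50        66.9994       200.9983
  4        92.50        60.1701       240.6805
  5        92.50        54.0369       270.1846
  6        92.50        48.5289       291.1734
  7        92.50        43.5823       305.0761
  8        92.50        39.1399       313.1194
  9     1,092.50       415.1542     3,736.3879
  Σ                    885.2871     5,589.8993
Price P = Σ PV = 885.2871.
Macaulay duration = Σ(t·PV) / P = 5,589.8993 / 885.2871 = 6.31422 years.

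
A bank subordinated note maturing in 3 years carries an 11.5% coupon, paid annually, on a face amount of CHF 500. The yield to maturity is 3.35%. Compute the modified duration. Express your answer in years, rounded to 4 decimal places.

2.6428 years

Periodic yield y = 0.0335. First find Macaulay duration:
  t   CF        PV=CF/(1+0.0335)^t    t·PV
  1        57.50        55.6362        55.6362
  2        57.50        53.8328       107.6656
  3       557.50       505.0256     1,515.0769
  Σ                    614.4946     1,678.3787
P = 614.4946; Macaulay duration = 1,678.3787 / 614.4946 = 2.73132 years.
Modified duration = D_Mac / (1 + y) = 2.73132 / 1.0335 = 2.64278 years.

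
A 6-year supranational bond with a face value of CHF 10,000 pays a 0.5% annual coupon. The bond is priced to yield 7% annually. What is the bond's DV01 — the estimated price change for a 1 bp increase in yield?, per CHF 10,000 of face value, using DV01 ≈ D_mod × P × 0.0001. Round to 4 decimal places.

Periodic yield y = 0.07.
  t   CF        PV=CF/(1+0.07)^t    t·PV
  1        50.00        46.7290        46.7290
  2        50.00        43.6719        87.3439
  3        50.00        40.8149       122.4447
  4        50.00        38.1448       152.5790
  5        50.00        35.6493       178.2465
  6    10,050.00     6,696.7393    40,180.4361
  Σ                  6,901.7492    40,767.7792
P = 6,901.7492; D_Mac = 5.90688 yrs; D_mod = 5.52045 yrs.
DV01 ≈ 5.52045 × 6,901.7492 × 0.0001 = 3.810073.

CHF 3.8101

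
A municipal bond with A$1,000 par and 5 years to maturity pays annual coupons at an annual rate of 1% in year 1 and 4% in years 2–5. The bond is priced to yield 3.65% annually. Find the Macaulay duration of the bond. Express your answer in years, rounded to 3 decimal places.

4.740 years

Periodic yield y = 0.0365. Discount each cash flow and weight by its year:
  t   CF        PV=CF/(1+0.0365)^t    t·PV
  1        10.00         9.6479         9.6479
  2        40.00        37.2324        74.4649
  3        40.00        35.9213       107.7639
  4        40.00        34.6563       138.6254
  5     1,040.00       869.3343     4,346.6714
  Σ                    986.7922     4,677.1734
Price P = Σ PV = 986.7922.
Macaulay duration = Σ(t·PV) / P = 4,677.1734 / 986.7922 = 4.73978 years.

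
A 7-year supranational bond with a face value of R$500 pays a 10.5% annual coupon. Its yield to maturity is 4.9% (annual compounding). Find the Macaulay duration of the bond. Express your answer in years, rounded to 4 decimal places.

5.5317 years

Periodic yield y = 0.049. Discount each cash flow and weight by its year:
  t   CF        PV=CF/(1+0.049)^t    t·PV
  1        52.50        50.0477        50.0477
  2        52.50        47.7099        95.4198
  3        52.50        45.4813       136.4439
  4        52.50        43.3568       173.4273
  5        52.50        41.3316       206.6578
  6        52.50        39.4009       236.4055
  7       552.50       395.2791     2,766.9538
  Σ                    662.6073     3,665.3557
Price P = Σ PV = 662.6073.
Macaulay duration = Σ(t·PV) / P = 3,665.3557 / 662.6073 = 5.53172 years.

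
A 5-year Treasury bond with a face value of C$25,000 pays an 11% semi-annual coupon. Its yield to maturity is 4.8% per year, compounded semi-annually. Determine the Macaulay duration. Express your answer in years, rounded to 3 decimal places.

Periodic yield y = 0.024. Discount each cash flow and weight by its period:
  t   CF        PV=CF/(1+0.024)^t    t·PV
  1     1,375.00     1,342.7734     1,342.7734
  2     1,375.00     1,311.3022     2,622.6044
  3     1,375.00     1,280.5685     3,841.7056
  4     1,375.00     1,250.5552     5,002.2209
  5     1,375.00     1,221.2453     6,106.2266
  6     1,375.00     1,192.6224     7,155.7343
  7     1,375.00     1,164.6703     8,152.6921
  8     1,375.00     1,137.3733     9,098.9867
  9     1,375.00     1,110.7162     9,996.4454
  10   26,375.00    20,806.2064   208,062.0638
  Σ                 31,818.0333   261,381.4533
Price P = Σ PV = 31,818.0333.
Macaulay duration = Σ(t·PV) / P = 261,381.4533 / 31,818.0333 = 8.21488 half-year periods.
In years: 8.21488 / 2 = 4.10744 years.

4.107 years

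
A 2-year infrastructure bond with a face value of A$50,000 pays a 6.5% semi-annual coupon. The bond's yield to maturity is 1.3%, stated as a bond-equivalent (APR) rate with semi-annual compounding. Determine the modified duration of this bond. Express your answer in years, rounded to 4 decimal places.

Periodic yield y = 0.0065. First find Macaulay duration:
  t   CF        PV=CF/(1+0.0065)^t    t·PV
  1     1,625.00     1,614.5057     1,614.5057
  2     1,625.00     1,604.0792     3,208.1584
  3     1,625.00     1,593.7200     4,781.1601
  4    51,625.00    50,304.2812   201,217.1248
  Σ                 55,116.5861   210,820.9490
P = 55,116.5861; Macaulay duration = 210,820.9490 / 55,116.5861 = 3.82500 half-year periods = 1.91250 years.
Modified duration = D_Mac / (1 + y) = 1.91250 / 1.0065 = 1.90015 years.

1.9001 years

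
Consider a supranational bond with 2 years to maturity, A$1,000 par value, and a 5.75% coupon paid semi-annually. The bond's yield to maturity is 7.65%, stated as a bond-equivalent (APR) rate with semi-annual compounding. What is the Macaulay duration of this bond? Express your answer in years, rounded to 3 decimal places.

Periodic yield y = 0.03825. Discount each cash flow and weight by its period:
  t   CF        PV=CF/(1+0.03825)^t    t·PV
  1        28.75        27.6908        27.6908
  2        28.75        26.6707        53.3413
  3        28.75        25.6881        77.0643
  4     1,028.75       885.3237     3,541.2948
  Σ                    965.3733     3,699.3913
Price P = Σ PV = 965.3733.
Macaulay duration = Σ(t·PV) / P = 3,699.3913 / 965.3733 = 3.83208 half-year periods.
In years: 3.83208 / 2 = 1.91604 years.

1.916 years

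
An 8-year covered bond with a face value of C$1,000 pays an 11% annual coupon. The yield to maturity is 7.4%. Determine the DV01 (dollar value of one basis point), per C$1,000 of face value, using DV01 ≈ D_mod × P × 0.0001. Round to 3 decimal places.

Periodic yield y = 0.074.
  t   CF        PV=CF/(1+0.074)^t    t·PV
  1       110.00       102.4209       102.4209
  2       110.00        95.3639       190.7279
  3       110.00        88.7932       266.3797
  4       110.00        82.6753       330.7010
  5       110.00        76.9788       384.8941
  6       110.00        71.6749       430.0493
  7       110.00        66.7364       467.1547
  8     1,110.00       627.0306     5,016.2447
  Σ                  1,211.6740     7,188.5723
P = 1,211.6740; D_Mac = 5.93276 yrs; D_mod = 5.52399 yrs.
DV01 ≈ 5.52399 × 1,211.6740 × 0.0001 = 0.669327.

C$0.669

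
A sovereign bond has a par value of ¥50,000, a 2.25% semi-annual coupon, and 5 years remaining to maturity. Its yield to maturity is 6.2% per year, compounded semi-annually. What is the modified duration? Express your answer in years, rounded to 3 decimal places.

4.585 years

Periodic yield y = 0.031. First find Macaulay duration:
  t   CF        PV=CF/(1+0.031)^t    t·PV
  1       562.50       545.5868       545.5868
  2       562.50       529.1822     1,058.3643
  3       562.50       513.2708     1,539.8123
  4       562.50       497.8378     1,991.3512
  5       562.50       482.8689     2,414.3443
  6       562.50       468.3500     2,810.1001
  7       562.50       454.2677     3,179.8740
  8       562.50       440.6088     3,524.8707
  9       562.50       427.3607     3,846.2459
  10   50,562.50    37,259.9173   372,599.1726
  Σ                 41,619.2509   393,509.7222
P = 41,619.2509; Macaulay duration = 393,509.7222 / 41,619.2509 = 9.45499 half-year periods = 4.72750 years.
Modified duration = D_Mac / (1 + y) = 4.72750 / 1.031 = 4.58535 years.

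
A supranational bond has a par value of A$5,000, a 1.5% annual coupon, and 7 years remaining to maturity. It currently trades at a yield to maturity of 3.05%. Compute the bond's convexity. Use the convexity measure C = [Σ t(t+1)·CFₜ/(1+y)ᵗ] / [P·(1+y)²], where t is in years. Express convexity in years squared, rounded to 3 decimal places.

With y = 0.0305:
  t   CF        PV=CF/(1+0.0305)^t    t·PV        t(t+1)·PV
  1        75.00        72.7802        72.7802         145.5604
  2        75.00        70.6261       141.2522         423.7566
  3        75.00        68.5358       205.6073         822.4292
  4        75.00        66.5073       266.0292       1,330.1459
  5        75.00        64.5389       322.6943       1,936.1658
  6        75.00        62.6287       375.7721       2,630.4047
  7     5,075.00     4,112.4447    28,787.1131     230,296.9047
  Σ                  4,518.0616    30,171.2484     237,585.3673
P = 4,518.0616.
Convexity = Σ t(t+1)·PV / [P·(1+y)²] = 237,585.3673 / (4,518.0616 × 1.061930) = 49.51896.

49.519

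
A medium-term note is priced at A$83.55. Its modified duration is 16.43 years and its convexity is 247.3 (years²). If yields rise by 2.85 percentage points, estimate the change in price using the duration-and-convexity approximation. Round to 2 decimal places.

Duration effect: -D_mod·Δy = -16.43 × (+0.0285) = -0.468255
Convexity effect: ½·C·(Δy)² = 0.5 × 247.3 × (0.0285)² = +0.1004347125
ΔP/P ≈ -0.468255 + 0.1004347125 = -0.3678202875
ΔP ≈ 83.55 × (-0.3678202875) = -30.731385020625.

-A$30.73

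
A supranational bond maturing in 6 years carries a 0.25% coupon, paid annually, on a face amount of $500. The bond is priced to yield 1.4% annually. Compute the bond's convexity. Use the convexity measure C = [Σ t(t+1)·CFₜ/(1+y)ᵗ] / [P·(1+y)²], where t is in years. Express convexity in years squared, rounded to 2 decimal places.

With y = 0.014:
  t   CF        PV=CF/(1+0.014)^t    t·PV        t(t+1)·PV
  1         1.25         1.2327         1.2327           2.4655
  2         1.25         1.2157         2.4314           7.2943
  3         1.25         1.1989         3.5968          14.3872
  4         1.25         1.1824         4.7295          23.6477
  5         1.25         1.1661         5.8303          34.9817
  6       501.25       461.1335     2,766.8009      19,367.6062
  Σ                    467.1293     2,784.6217      19,450.3827
P = 467.1293.
Convexity = Σ t(t+1)·PV / [P·(1+y)²] = 19,450.3827 / (467.1293 × 1.028196) = 40.49628.

40.50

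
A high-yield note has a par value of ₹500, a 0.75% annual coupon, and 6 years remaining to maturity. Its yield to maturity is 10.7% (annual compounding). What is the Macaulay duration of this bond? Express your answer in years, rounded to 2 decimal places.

Periodic yield y = 0.107. Discount each cash flow and weight by its year:
  t   CF        PV=CF/(1+0.107)^t    t·PV
  1         3.75         3.3875         3.3875
  2         3.75         3.0601         6.1202
  3         3.75         2.7643         8.2930
  4         3.75         2.4971         9.9885
  5         3.75         2.2558        11.2788
  6       503.75       273.7344     1,642.4062
  Σ                    287.6992     1,681.4743
Price P = Σ PV = 287.6992.
Macaulay duration = Σ(t·PV) / P = 1,681.4743 / 287.6992 = 5.84456 years.

5.84 years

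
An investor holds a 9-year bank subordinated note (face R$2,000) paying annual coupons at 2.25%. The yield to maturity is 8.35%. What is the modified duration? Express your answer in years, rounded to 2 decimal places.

7.38 years

Periodic yield y = 0.0835. First find Macaulay duration:
  t   CF        PV=CF/(1+0.0835)^t    t·PV
  1        45.00        41.5321        41.5321
  2        45.00        38.3314        76.6628
  3        45.00        35.3774       106.1322
  4        45.00        32.6510       130.6041
  5        45.00        30.1348       150.6739
  6        45.00        27.8124       166.8746
  7        45.00        25.6691       179.6835
  8        45.00        23.6909       189.5270
  9     2,045.00       993.6492     8,942.8425
  Σ                  1,248.8482     9,984.5326
P = 1,248.8482; Macaulay duration = 9,984.5326 / 1,248.8482 = 7.99499 years.
Modified duration = D_Mac / (1 + y) = 7.99499 / 1.0835 = 7.37886 years.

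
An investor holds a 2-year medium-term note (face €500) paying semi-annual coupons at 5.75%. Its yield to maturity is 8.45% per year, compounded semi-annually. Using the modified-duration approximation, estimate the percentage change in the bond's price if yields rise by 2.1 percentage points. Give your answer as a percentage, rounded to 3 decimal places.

Periodic yield y = 0.04225. Modified duration first:
  t   CF        PV=CF/(1+0.04225)^t    t·PV
  1       14.375        13.7923        13.7923
  2       14.375        13.2332        26.4663
  3       14.375        12.6967        38.0902
  4      514.375       435.9054     1,743.6216
  Σ                    475.6276     1,821.9704
P = 475.6276; D_Mac = 3.83067 half-year periods = 1.91533 yrs; D_mod = 1.91533/(1+0.04225) = 1.83769 yrs.
ΔP/P ≈ -D_mod · Δy = -1.83769 × (+0.021) = -0.038592 = -3.8592%.

-3.859%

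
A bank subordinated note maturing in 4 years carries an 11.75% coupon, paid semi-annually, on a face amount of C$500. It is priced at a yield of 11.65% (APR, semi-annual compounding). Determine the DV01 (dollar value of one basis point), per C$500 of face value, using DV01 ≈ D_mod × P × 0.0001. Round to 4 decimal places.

Periodic yield y = 0.05825.
  t   CF        PV=CF/(1+0.05825)^t    t·PV
  1       29.375        27.7581        27.7581
  2       29.375        26.2302        52.4604
  3       29.375        24.7864        74.3591
  4       29.375        23.4220        93.6882
  5       29.375        22.1328       110.6640
  6       29.375        20.9145       125.4872
  7       29.375        19.7633       138.3433
  8      529.375       336.5559     2,692.4472
  Σ                    501.5633     3,315.2075
P = 501.5633; D_Mac = 6.60975 half-year periods = 3.30487 yrs; D_mod = 3.12296 yrs.
DV01 ≈ 3.12296 × 501.5633 × 0.0001 = 0.156636.

C$0.1566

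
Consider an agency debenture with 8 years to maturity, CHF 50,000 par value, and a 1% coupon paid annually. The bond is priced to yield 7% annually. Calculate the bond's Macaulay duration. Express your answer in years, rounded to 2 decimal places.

Periodic yield y = 0.07. Discount each cash flow and weight by its year:
  t   CF        PV=CF/(1+0.07)^t    t·PV
  1       500.00       467.2897       467.2897
  2       500.00       436.7194       873.4387
  3       500.00       408.1489     1,224.4468
  4       500.00       381.4476     1,525.7904
  5       500.00       356.4931     1,782.4654
  6       500.00       333.1711     1,999.0267
  7       500.00       311.3749     2,179.6241
  8    50,500.00    29,391.4598   235,131.6782
  Σ                 32,086.1045   245,183.7601
Price P = Σ PV = 32,086.1045.
Macaulay duration = Σ(t·PV) / P = 245,183.7601 / 32,086.1045 = 7.64143 years.

7.64 years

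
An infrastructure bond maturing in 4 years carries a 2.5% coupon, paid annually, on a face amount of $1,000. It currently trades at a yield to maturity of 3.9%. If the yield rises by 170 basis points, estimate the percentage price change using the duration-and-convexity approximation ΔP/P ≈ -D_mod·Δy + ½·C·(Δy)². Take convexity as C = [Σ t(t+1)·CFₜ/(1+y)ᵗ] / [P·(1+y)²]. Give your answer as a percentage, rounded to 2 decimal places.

With y = 0.039:
  t   CF        PV=CF/(1+0.039)^t    t·PV        t(t+1)·PV
  1        25.00        24.0616        24.0616          48.1232
  2        25.00        23.1584        46.3168         138.9505
  3        25.00        22.2891        66.8674         267.4697
  4     1,025.00       879.5523     3,518.2093      17,591.0463
  Σ                    949.0615     3,655.4551      18,045.5897
P = 949.0615; D_Mac = 3.85165 yrs; D_mod = 3.70708 yrs; C = 17.61350.
Duration effect: -3.70708 × (+0.017) = -0.063020
Convexity effect: 0.5 × 17.61350 × (0.017)² = +0.0025452
ΔP/P ≈ -0.063020 + 0.0025452 = -0.060475 = -6.0475%.

-6.05%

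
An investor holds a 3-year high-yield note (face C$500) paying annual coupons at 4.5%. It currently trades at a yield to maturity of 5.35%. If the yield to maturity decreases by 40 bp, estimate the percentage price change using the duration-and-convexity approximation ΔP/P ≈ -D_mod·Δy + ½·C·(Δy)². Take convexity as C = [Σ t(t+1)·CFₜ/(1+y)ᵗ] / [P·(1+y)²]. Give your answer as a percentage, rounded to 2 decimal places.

+1.10%

With y = 0.0535:
  t   CF        PV=CF/(1+0.0535)^t    t·PV        t(t+1)·PV
  1        22.50        21.3574        21.3574          42.7148
  2        22.50        20.2728        40.5456         121.6367
  3       522.50       446.8715     1,340.6146       5,362.4582
  Σ                    488.5017     1,402.5175       5,526.8097
P = 488.5017; D_Mac = 2.87106 yrs; D_mod = 2.72526 yrs; C = 10.19388.
Duration effect: -2.72526 × (-0.004) = +0.010901
Convexity effect: 0.5 × 10.19388 × (-0.004)² = +0.0000816
ΔP/P ≈ +0.010901 + 0.0000816 = +0.010983 = +1.0983%.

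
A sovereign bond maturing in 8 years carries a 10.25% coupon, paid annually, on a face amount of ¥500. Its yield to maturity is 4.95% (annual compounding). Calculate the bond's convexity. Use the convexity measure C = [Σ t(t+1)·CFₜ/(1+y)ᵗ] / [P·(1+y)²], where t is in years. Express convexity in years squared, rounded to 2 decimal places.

With y = 0.0495:
  t   CF        PV=CF/(1+0.0495)^t    t·PV        t(t+1)·PV
  1        51.25        48.8328        48.8328          97.6656
  2        51.25        46.5296        93.0591         279.1774
  3        51.25        44.3350       133.0049         532.0198
  4        51.25        42.2439       168.9756         844.8782
  5        51.25        40.2515       201.2573       1,207.5438
  6        51.25        38.3530       230.1179       1,610.8255
  7        51.25        36.5441       255.8084       2,046.4672
  8       551.25       374.5321     2,996.2569      26,966.3120
  Σ                    671.6219     4,127.3130      33,584.8896
P = 671.6219.
Convexity = Σ t(t+1)·PV / [P·(1+y)²] = 33,584.8896 / (671.6219 × 1.101450) = 45.39983.

45.40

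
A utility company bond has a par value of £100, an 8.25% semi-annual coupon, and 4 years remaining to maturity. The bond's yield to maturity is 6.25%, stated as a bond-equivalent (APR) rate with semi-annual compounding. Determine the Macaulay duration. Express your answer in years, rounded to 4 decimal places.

3.5071 years

Periodic yield y = 0.03125. Discount each cash flow and weight by its period:
  t   CF        PV=CF/(1+0.03125)^t    t·PV
  1        4.125         4.0000         4.0000
  2        4.125         3.8788         7.7576
  3        4.125         3.7612        11.2837
  4        4.125         3.6473        14.5891
  5        4.125         3.5367        17.6837
  6        4.125         3.4296        20.5774
  7        4.125         3.3256        23.2795
  8      104.125        81.4035       651.2284
  Σ                    106.9828       750.3995
Price P = Σ PV = 106.9828.
Macaulay duration = Σ(t·PV) / P = 750.3995 / 106.9828 = 7.01421 half-year periods.
In years: 7.01421 / 2 = 3.50710 years.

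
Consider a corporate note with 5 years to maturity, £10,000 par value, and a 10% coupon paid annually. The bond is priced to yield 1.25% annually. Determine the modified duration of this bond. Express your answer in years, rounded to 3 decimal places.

Periodic yield y = 0.0125. First find Macaulay duration:
  t   CF        PV=CF/(1+0.0125)^t    t·PV
  1     1,000.00       987.6543       987.6543
  2     1,000.00       975.4611     1,950.9221
  3     1,000.00       963.4183     2,890.2550
  4     1,000.00       951.5243     3,806.0971
  5    11,000.00    10,337.5477    51,687.7384
  Σ                 14,215.6057    61,322.6669
P = 14,215.6057; Macaulay duration = 61,322.6669 / 14,215.6057 = 4.31376 years.
Modified duration = D_Mac / (1 + y) = 4.31376 / 1.0125 = 4.26050 years.

4.261 years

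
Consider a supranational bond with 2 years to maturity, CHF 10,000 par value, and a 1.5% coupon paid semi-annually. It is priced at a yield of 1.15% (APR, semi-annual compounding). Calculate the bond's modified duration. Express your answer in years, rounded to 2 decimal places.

Periodic yield y = 0.00575. First find Macaulay duration:
  t   CF        PV=CF/(1+0.00575)^t    t·PV
  1        75.00        74.5712        74.5712
  2        75.00        74.1449       148.2898
  3        75.00        73.7210       221.1630
  4    10,075.00     9,846.5681    39,386.2725
  Σ                 10,069.0052    39,830.2964
P = 10,069.0052; Macaulay duration = 39,830.2964 / 10,069.0052 = 3.95573 half-year periods = 1.97787 years.
Modified duration = D_Mac / (1 + y) = 1.97787 / 1.00575 = 1.96656 years.

1.97 years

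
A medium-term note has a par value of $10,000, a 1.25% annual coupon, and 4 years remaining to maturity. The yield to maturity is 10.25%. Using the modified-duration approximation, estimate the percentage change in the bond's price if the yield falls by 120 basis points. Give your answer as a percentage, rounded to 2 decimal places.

Periodic yield y = 0.1025. Modified duration first:
  t   CF        PV=CF/(1+0.1025)^t    t·PV
  1       125.00       113.3787       113.3787
  2       125.00       102.8378       205.6756
  3       125.00        93.2769       279.8308
  4    10,125.00     6,852.9985    27,411.9942
  Σ                  7,162.4920    28,010.8792
P = 7,162.4920; D_Mac = 3.91077 yrs; D_mod = 3.91077/(1+0.1025) = 3.54719 yrs.
ΔP/P ≈ -D_mod · Δy = -3.54719 × (-0.012) = +0.042566 = +4.2566%.

+4.26%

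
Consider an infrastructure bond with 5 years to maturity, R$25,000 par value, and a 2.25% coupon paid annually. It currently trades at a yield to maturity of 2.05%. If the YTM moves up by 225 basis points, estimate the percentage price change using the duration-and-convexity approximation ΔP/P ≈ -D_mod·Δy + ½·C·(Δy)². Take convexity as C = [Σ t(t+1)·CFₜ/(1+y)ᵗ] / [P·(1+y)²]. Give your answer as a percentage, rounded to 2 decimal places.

With y = 0.0205:
  t   CF        PV=CF/(1+0.0205)^t    t·PV        t(t+1)·PV
  1       562.50       551.2004       551.2004       1,102.4008
  2       562.50       540.1278     1,080.2555       3,240.7666
  3       562.50       529.2776     1,587.8327       6,351.3310
  4       562.50       518.6454     2,074.5814      10,372.9070
  5    25,562.50    23,096.0803   115,480.4013     692,882.4078
  Σ                 25,235.3314   120,774.2714     713,949.8133
P = 25,235.3314; D_Mac = 4.78592 yrs; D_mod = 4.68978 yrs; C = 27.16644.
Duration effect: -4.68978 × (+0.0225) = -0.105520
Convexity effect: 0.5 × 27.16644 × (0.0225)² = +0.0068765
ΔP/P ≈ -0.105520 + 0.0068765 = -0.098644 = -9.8644%.

-9.86%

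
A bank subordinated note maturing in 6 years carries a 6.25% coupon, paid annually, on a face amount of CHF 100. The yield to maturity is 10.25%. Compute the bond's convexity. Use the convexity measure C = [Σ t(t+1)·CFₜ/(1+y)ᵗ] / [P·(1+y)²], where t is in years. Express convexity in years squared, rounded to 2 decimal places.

With y = 0.1025:
  t   CF        PV=CF/(1+0.1025)^t    t·PV        t(t+1)·PV
  1         6.25         5.6689         5.6689          11.3379
  2         6.25         5.1419        10.2838          30.8513
  3         6.25         4.6638        13.9915          55.9662
  4         6.25         4.2302        16.9210          84.6049
  5         6.25         3.8370        19.1848         115.1087
  6       106.25        59.1640       354.9839       2,484.8870
  Σ                     82.7059       421.0339       2,782.7560
P = 82.7059.
Convexity = Σ t(t+1)·PV / [P·(1+y)²] = 2,782.7560 / (82.7059 × 1.215506) = 27.68100.

27.68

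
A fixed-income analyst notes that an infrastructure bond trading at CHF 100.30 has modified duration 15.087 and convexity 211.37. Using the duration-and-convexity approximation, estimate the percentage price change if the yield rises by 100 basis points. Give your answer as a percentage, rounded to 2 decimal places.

-14.03%

Duration effect: -D_mod·Δy = -15.087 × (+0.01) = -0.150870
Convexity effect: ½·C·(Δy)² = 0.5 × 211.37 × (0.01)² = +0.0105685
ΔP/P ≈ -0.150870 + 0.0105685 = -0.1403015
= -14.03015%.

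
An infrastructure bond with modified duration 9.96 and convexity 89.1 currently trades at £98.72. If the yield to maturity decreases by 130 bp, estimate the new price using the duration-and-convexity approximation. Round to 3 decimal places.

£112.246

Duration effect: -D_mod·Δy = -9.96 × (-0.013) = +0.129480
Convexity effect: ½·C·(Δy)² = 0.5 × 89.1 × (-0.013)² = +0.00752895
ΔP/P ≈ +0.129480 + 0.00752895 = +0.13700895
New price ≈ 98.72 × (1 + 0.13700895) = 112.245523544.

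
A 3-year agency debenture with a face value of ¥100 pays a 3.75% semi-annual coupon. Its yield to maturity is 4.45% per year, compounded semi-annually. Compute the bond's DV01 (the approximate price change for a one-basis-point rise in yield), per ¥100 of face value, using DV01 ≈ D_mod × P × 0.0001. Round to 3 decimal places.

¥0.027

Periodic yield y = 0.02225.
  t   CF        PV=CF/(1+0.02225)^t    t·PV
  1        1.875         1.8342         1.8342
  2        1.875         1.7943         3.5885
  3        1.875         1.7552         5.2656
  4        1.875         1.7170         6.8680
  5        1.875         1.6796         8.3982
  6      101.875        89.2740       535.6439
  Σ                     98.0543       561.5985
P = 98.0543; D_Mac = 5.72742 half-year periods = 2.86371 yrs; D_mod = 2.80138 yrs.
DV01 ≈ 2.80138 × 98.0543 × 0.0001 = 0.027469.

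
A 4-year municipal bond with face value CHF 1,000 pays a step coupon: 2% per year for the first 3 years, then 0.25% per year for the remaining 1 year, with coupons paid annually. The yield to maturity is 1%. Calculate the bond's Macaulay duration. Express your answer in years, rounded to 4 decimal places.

Periodic yield y = 0.01. Discount each cash flow and weight by its year:
  t   CF        PV=CF/(1+0.01)^t    t·PV
  1        20.00        19.8020        19.8020
  2        20.00        19.6059        39.2118
  3        20.00        19.4118        58.2354
  4     1,002.50       963.3828     3,853.5312
  Σ                  1,022.2025     3,970.7804
Price P = Σ PV = 1,022.2025.
Macaulay duration = Σ(t·PV) / P = 3,970.7804 / 1,022.2025 = 3.88453 years.

3.8845 years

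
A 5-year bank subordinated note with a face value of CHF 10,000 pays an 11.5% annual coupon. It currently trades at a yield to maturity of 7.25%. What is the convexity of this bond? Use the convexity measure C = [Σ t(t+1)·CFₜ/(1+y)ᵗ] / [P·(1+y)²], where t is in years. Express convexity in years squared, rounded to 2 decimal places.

With y = 0.0725:
  t   CF        PV=CF/(1+0.0725)^t    t·PV        t(t+1)·PV
  1     1,150.00     1,072.2611     1,072.2611       2,144.5221
  2     1,150.00       999.7772     1,999.5544       5,998.6633
  3     1,150.00       932.1932     2,796.5796      11,186.3186
  4     1,150.00       869.1778     3,476.7113      17,383.5565
  5    11,150.00     7,857.5719    39,287.8594     235,727.1567
  Σ                 11,730.9812    48,632.9659     272,440.2172
P = 11,730.9812.
Convexity = Σ t(t+1)·PV / [P·(1+y)²] = 272,440.2172 / (11,730.9812 × 1.150256) = 20.19028.

20.19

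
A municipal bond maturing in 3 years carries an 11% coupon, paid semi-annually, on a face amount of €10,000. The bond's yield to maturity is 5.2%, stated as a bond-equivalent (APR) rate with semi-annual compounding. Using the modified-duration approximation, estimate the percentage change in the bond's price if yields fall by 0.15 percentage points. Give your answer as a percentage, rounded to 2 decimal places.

Periodic yield y = 0.026. Modified duration first:
  t   CF        PV=CF/(1+0.026)^t    t·PV
  1       550.00       536.0624       536.0624
  2       550.00       522.4780     1,044.9559
  3       550.00       509.2378     1,527.7133
  4       550.00       496.3331     1,985.3324
  5       550.00       483.7555     2,418.7773
  6    10,550.00     9,044.1612    54,264.9673
  Σ                 11,592.0279    61,777.8086
P = 11,592.0279; D_Mac = 5.32934 half-year periods = 2.66467 yrs; D_mod = 2.66467/(1+0.026) = 2.59714 yrs.
ΔP/P ≈ -D_mod · Δy = -2.59714 × (-0.0015) = +0.003896 = +0.3896%.

+0.39%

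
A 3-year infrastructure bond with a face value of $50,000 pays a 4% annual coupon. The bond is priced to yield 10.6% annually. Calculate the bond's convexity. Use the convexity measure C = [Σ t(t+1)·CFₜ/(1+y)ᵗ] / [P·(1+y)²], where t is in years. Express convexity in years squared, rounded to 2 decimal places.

9.27

With y = 0.106:
  t   CF        PV=CF/(1+0.106)^t    t·PV        t(t+1)·PV
  1     2,000.00     1,808.3183     1,808.3183       3,616.6365
  2     2,000.00     1,635.0075     3,270.0149       9,810.0448
  3    52,000.00    38,435.9804   115,307.9411     461,231.7642
  Σ                 41,879.3061   120,386.2743     474,658.4456
P = 41,879.3061.
Convexity = Σ t(t+1)·PV / [P·(1+y)²] = 474,658.4456 / (41,879.3061 × 1.223236) = 9.26556.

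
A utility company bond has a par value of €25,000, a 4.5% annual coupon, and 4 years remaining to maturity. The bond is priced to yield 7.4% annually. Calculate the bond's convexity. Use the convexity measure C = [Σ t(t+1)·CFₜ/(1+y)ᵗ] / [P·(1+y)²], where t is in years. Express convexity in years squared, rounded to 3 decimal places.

15.811

With y = 0.074:
  t   CF        PV=CF/(1+0.074)^t    t·PV        t(t+1)·PV
  1     1,125.00     1,047.4860     1,047.4860       2,094.9721
  2     1,125.00       975.3129     1,950.6258       5,851.8773
  3     1,125.00       908.1126     2,724.3377      10,897.3506
  4    26,125.00    19,635.3738    78,541.4953     392,707.4763
  Σ                 22,566.2853    84,263.9447     411,551.6762
P = 22,566.2853.
Convexity = Σ t(t+1)·PV / [P·(1+y)²] = 411,551.6762 / (22,566.2853 × 1.153476) = 15.81087.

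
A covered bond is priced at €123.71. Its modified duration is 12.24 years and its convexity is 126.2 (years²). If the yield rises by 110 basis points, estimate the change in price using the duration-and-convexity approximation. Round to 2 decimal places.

-€15.71

Duration effect: -D_mod·Δy = -12.24 × (+0.011) = -0.134640
Convexity effect: ½·C·(Δy)² = 0.5 × 126.2 × (0.011)² = +0.0076351
ΔP/P ≈ -0.134640 + 0.0076351 = -0.1270049
ΔP ≈ 123.71 × (-0.1270049) = -15.711776179.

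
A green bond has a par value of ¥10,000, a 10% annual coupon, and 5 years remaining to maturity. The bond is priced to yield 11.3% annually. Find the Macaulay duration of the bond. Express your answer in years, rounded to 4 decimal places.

4.1476 years

Periodic yield y = 0.113. Discount each cash flow and weight by its year:
  t   CF        PV=CF/(1+0.113)^t    t·PV
  1     1,000.00       898.4726       898.4726
  2     1,000.00       807.2530     1,614.5060
  3     1,000.00       725.2947     2,175.8841
  4     1,000.00       651.6574     2,606.6297
  5    11,000.00     6,440.4596    32,202.2982
  Σ                  9,523.1374    39,497.7906
Price P = Σ PV = 9,523.1374.
Macaulay duration = Σ(t·PV) / P = 39,497.7906 / 9,523.1374 = 4.14756 years.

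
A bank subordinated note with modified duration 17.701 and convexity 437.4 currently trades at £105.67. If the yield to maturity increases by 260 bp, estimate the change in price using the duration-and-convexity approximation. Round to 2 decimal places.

Duration effect: -D_mod·Δy = -17.701 × (+0.026) = -0.460226
Convexity effect: ½·C·(Δy)² = 0.5 × 437.4 × (0.026)² = +0.1478412
ΔP/P ≈ -0.460226 + 0.1478412 = -0.3123848
ΔP ≈ 105.67 × (-0.3123848) = -33.009701816.

-£33.01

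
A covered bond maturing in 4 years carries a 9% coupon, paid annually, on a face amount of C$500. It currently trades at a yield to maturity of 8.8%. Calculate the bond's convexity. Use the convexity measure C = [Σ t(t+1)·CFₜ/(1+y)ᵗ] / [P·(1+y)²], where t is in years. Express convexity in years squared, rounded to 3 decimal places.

14.283

With y = 0.088:
  t   CF        PV=CF/(1+0.088)^t    t·PV        t(t+1)·PV
  1        45.00        41.3603        41.3603          82.7206
  2        45.00        38.0150        76.0300         228.0899
  3        45.00        34.9402       104.8207         419.2828
  4       545.00       388.9385     1,555.7539       7,778.7697
  Σ                    503.2540     1,777.9649       8,508.8630
P = 503.2540.
Convexity = Σ t(t+1)·PV / [P·(1+y)²] = 8,508.8630 / (503.2540 × 1.183744) = 14.28323.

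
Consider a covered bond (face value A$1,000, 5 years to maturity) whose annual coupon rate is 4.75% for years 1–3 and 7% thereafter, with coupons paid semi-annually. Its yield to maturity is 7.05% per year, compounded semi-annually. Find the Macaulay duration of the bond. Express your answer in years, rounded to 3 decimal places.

Periodic yield y = 0.03525. Discount each cash flow and weight by its period:
  t   CF        PV=CF/(1+0.03525)^t    t·PV
  1        23.75        22.9413        22.9413
  2        23.75        22.1602        44.3203
  3        23.75        21.4056        64.2169
  4        23.75        20.6768        82.7071
  5        23.75        19.9727        99.8636
  6        23.75        19.2927       115.7560
  7        35.00        27.4632       192.2425
  8        35.00        26.5281       212.2248
  9        35.00        25.6248       230.6234
  10    1,035.00       731.9610     7,319.6103
  Σ                    938.0264     8,384.5062
Price P = Σ PV = 938.0264.
Macaulay duration = Σ(t·PV) / P = 8,384.5062 / 938.0264 = 8.93845 half-year periods.
In years: 8.93845 / 2 = 4.46923 years.

4.469 years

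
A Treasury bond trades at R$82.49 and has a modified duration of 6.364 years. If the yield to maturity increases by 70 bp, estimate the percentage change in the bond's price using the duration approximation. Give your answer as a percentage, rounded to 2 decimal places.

-4.45%

Duration approximation: ΔP/P ≈ -D_mod · Δy = -6.364 × (+0.007) = -0.044548.
As a percentage: -4.4548%.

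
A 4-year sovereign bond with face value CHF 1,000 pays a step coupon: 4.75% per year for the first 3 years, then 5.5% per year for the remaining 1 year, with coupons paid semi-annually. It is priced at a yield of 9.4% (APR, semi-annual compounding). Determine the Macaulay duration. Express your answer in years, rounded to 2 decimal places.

Periodic yield y = 0.047. Discount each cash flow and weight by its period:
  t   CF        PV=CF/(1+0.047)^t    t·PV
  1        23.75        22.6839        22.6839
  2        23.75        21.6656        43.3312
  3        23.75        20.6930        62.0790
  4        23.75        19.7641        79.0564
  5        23.75        18.8769        94.3844
  6        23.75        18.0295       108.1770
  7        27.50        19.9391       139.5738
  8     1,027.50       711.5548     5,692.4387
  Σ                    853.2069     6,241.7243
Price P = Σ PV = 853.2069.
Macaulay duration = Σ(t·PV) / P = 6,241.7243 / 853.2069 = 7.31560 half-year periods.
In years: 7.31560 / 2 = 3.65780 years.

3.66 years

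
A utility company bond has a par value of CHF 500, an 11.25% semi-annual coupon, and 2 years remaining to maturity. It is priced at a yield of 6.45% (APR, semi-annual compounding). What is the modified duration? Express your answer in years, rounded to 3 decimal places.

Periodic yield y = 0.03225. First find Macaulay duration:
  t   CF        PV=CF/(1+0.03225)^t    t·PV
  1       28.125        27.2463        27.2463
  2       28.125        26.3951        52.7901
  3       28.125        25.5704        76.7113
  4      528.125       465.1544     1,860.6177
  Σ                    544.3662     2,017.3654
P = 544.3662; Macaulay duration = 2,017.3654 / 544.3662 = 3.70590 half-year periods = 1.85295 years.
Modified duration = D_Mac / (1 + y) = 1.85295 / 1.03225 = 1.79506 years.

1.795 years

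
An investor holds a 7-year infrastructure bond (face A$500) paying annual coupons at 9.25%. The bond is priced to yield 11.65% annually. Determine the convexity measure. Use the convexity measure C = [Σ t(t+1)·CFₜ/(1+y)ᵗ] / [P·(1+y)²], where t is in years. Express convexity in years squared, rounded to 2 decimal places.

With y = 0.1165:
  t   CF        PV=CF/(1+0.1165)^t    t·PV        t(t+1)·PV
  1        46.25        41.4241        41.4241          82.8482
  2        46.25        37.1017        74.2035         222.6104
  3        46.25        33.2304        99.6912         398.7648
  4        46.25        29.7630       119.0520         595.2602
  5        46.25        26.6574       133.2871         799.7226
  6        46.25        23.8759       143.2553       1,002.7869
  7       546.25       252.5692     1,767.9843      14,143.8742
  Σ                    444.6217     2,378.8975      17,245.8673
P = 444.6217.
Convexity = Σ t(t+1)·PV / [P·(1+y)²] = 17,245.8673 / (444.6217 × 1.246572) = 31.11551.

31.12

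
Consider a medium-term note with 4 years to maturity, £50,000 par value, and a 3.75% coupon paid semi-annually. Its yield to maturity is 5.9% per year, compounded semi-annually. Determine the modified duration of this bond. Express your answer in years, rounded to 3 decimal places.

3.632 years

Periodic yield y = 0.0295. First find Macaulay duration:
  t   CF        PV=CF/(1+0.0295)^t    t·PV
  1       937.50       910.6362       910.6362
  2       937.50       884.5422     1,769.0845
  3       937.50       859.1960     2,577.5879
  4       937.50       834.5760     3,338.3039
  5       937.50       810.6615     4,053.3073
  6       937.50       787.4322     4,724.5932
  7       937.50       764.8686     5,354.0800
  8    50,937.50    40,367.0320   322,936.2556
  Σ                 46,218.9446   345,663.8486
P = 46,218.9446; Macaulay duration = 345,663.8486 / 46,218.9446 = 7.47883 half-year periods = 3.73942 years.
Modified duration = D_Mac / (1 + y) = 3.73942 / 1.0295 = 3.63227 years.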